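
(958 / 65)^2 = 217.22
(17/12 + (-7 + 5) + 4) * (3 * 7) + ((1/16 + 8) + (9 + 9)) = 1565/16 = 97.81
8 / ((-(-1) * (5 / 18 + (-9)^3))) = -144 / 13117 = -0.01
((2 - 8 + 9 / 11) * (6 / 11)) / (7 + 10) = -342 / 2057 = -0.17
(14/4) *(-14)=-49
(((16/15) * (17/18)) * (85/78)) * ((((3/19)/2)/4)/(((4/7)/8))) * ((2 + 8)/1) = 20230/6669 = 3.03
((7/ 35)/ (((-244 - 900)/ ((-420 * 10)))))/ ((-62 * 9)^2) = 35/ 14841684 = 0.00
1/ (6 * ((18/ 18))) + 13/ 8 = 43/ 24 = 1.79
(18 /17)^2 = 324 /289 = 1.12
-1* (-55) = 55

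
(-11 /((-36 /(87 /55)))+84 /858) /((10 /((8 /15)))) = 4987 /160875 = 0.03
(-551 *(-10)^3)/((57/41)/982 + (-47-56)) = -22184362000/4146929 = -5349.59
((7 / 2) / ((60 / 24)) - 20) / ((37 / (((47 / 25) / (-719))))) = 4371 / 3325375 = 0.00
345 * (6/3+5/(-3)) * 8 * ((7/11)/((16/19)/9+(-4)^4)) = 855/374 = 2.29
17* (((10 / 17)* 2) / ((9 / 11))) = 220 / 9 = 24.44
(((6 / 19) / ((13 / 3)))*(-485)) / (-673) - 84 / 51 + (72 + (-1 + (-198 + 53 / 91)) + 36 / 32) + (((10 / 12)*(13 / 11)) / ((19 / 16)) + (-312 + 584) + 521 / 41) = 33969220216793 / 214114836936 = 158.65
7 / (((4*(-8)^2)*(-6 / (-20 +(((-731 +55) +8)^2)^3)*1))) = -155487980722772957 / 384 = -404916616465554.58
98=98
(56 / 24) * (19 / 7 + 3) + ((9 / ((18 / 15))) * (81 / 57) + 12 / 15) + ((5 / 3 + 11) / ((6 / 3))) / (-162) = 571403 / 23085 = 24.75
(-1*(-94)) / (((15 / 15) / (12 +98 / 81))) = 1241.73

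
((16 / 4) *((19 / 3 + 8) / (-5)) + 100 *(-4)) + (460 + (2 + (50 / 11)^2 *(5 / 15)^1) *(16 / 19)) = 1931752 / 34485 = 56.02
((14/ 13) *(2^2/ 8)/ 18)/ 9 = 7/ 2106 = 0.00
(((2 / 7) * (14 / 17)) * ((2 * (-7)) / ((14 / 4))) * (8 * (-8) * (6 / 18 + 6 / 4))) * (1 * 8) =45056 / 51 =883.45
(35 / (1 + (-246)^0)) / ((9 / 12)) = 70 / 3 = 23.33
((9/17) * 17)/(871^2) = 9/758641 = 0.00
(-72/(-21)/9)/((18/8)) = 32/189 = 0.17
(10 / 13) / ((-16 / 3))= -15 / 104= -0.14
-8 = -8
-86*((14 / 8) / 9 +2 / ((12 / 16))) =-4429 / 18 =-246.06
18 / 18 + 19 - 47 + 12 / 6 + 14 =-11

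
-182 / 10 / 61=-91 / 305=-0.30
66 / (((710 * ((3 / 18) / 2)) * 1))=1.12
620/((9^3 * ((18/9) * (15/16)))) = 992/2187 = 0.45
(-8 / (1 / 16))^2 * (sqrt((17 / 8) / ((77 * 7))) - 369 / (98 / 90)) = -272056320 / 49 + 4096 * sqrt(374) / 77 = -5551141.06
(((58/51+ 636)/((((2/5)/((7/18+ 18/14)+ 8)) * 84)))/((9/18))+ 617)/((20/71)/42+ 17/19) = 51175052903/46885932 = 1091.48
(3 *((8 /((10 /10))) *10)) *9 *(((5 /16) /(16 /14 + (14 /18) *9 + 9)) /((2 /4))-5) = -42885 /4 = -10721.25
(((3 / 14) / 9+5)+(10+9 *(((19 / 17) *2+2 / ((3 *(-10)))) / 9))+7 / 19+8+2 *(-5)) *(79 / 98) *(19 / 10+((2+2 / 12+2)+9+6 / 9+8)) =824574587 / 2769725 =297.71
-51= -51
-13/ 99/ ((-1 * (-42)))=-13/ 4158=-0.00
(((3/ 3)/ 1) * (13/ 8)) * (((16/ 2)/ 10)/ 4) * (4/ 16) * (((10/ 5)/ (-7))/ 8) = -13/ 4480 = -0.00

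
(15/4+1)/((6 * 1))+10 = 259/24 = 10.79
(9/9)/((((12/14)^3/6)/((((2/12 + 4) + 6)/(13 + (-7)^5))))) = -0.01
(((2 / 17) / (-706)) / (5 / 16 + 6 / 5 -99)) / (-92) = -20 / 1076441377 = -0.00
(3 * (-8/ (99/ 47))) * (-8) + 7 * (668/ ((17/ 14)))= 2211448/ 561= 3941.98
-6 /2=-3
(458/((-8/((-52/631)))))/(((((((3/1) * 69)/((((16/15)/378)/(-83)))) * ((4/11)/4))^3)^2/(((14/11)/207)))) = 251369266610176/249178559621484339228577201257340195242283736859375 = 0.00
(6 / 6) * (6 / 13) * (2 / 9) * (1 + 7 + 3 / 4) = 35 / 39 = 0.90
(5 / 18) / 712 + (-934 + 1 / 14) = -83784565 / 89712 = -933.93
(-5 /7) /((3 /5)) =-1.19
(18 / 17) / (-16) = -0.07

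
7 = 7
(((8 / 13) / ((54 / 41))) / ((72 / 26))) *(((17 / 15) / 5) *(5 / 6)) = 697 / 21870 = 0.03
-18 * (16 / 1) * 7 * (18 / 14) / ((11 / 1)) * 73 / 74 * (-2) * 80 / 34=7568640 / 6919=1093.89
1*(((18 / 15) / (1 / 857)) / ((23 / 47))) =241674 / 115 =2101.51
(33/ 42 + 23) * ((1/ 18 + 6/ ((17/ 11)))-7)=-72.83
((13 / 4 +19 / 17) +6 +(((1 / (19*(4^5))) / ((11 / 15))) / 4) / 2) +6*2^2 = 1000311039 / 29106176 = 34.37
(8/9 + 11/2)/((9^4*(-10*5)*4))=-23/4723920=-0.00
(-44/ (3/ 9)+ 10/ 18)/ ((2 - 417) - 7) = 0.31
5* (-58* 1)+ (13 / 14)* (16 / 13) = -2022 / 7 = -288.86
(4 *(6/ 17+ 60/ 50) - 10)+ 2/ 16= -2491/ 680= -3.66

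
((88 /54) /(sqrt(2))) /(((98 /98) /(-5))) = -110 * sqrt(2) /27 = -5.76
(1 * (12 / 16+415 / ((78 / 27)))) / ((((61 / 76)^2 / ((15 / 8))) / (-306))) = -6221168955 / 48373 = -128608.29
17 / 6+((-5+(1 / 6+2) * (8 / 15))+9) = 719 / 90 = 7.99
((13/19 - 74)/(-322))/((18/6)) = 199/2622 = 0.08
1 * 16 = 16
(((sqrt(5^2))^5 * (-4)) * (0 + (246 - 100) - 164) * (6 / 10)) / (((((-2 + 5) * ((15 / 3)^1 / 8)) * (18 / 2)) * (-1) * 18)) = -4000 / 9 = -444.44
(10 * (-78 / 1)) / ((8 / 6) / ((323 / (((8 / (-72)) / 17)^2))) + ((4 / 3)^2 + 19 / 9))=-17692990380 / 88212919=-200.57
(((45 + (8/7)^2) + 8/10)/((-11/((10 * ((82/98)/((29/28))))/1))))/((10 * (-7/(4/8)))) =946362/3829595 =0.25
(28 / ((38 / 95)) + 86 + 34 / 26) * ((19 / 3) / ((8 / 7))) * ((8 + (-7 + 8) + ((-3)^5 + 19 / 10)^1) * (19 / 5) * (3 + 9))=-2398853303 / 260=-9226358.86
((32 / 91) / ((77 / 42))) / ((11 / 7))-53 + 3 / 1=-49.88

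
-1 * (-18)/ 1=18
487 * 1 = 487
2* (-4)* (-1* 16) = 128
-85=-85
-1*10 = -10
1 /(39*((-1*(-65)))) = 1 /2535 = 0.00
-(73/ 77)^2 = -0.90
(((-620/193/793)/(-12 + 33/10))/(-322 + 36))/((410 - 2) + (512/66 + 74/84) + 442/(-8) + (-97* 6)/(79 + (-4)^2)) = -8246000/1799353276448741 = -0.00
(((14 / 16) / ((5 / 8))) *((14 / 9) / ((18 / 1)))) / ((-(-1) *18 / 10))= 49 / 729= 0.07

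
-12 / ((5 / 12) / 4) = -576 / 5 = -115.20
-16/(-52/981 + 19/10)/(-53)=156960/960307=0.16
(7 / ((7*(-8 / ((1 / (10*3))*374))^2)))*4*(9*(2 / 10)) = 34969 / 2000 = 17.48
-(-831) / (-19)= -43.74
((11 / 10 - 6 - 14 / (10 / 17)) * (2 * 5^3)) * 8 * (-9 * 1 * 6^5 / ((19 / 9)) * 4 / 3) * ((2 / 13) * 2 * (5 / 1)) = 964099584000 / 247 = 3903237182.19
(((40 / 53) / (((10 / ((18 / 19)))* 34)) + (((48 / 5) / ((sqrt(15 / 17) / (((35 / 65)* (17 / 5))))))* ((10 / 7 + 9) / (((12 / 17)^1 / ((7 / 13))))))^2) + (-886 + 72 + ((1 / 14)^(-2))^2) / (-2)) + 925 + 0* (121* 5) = 19611623134852088 / 4583772740625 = 4278.49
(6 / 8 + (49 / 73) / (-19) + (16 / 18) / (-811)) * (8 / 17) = 57792302 / 172103121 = 0.34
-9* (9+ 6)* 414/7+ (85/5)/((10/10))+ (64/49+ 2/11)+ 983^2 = 516536206/539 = 958323.20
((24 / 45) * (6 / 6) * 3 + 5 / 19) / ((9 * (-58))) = -59 / 16530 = -0.00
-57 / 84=-19 / 28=-0.68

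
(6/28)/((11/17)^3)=14739/18634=0.79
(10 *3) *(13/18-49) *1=-4345/3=-1448.33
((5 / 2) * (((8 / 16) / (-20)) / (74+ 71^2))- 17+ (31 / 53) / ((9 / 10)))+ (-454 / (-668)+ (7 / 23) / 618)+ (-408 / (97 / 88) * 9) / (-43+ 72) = -130.54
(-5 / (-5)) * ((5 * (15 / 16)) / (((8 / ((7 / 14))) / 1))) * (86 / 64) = 3225 / 8192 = 0.39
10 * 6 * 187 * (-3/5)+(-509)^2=252349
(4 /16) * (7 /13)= 0.13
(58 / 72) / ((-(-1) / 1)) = 29 / 36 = 0.81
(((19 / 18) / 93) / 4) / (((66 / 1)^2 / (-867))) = -5491 / 9722592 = -0.00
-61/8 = -7.62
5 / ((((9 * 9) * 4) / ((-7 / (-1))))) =35 / 324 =0.11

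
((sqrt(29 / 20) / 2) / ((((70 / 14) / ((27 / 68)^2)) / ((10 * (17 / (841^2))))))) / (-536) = -729 * sqrt(145) / 1031159115520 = -0.00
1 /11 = 0.09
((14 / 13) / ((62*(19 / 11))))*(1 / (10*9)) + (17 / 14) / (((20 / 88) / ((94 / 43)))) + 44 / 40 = 1325449774 / 103714065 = 12.78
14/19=0.74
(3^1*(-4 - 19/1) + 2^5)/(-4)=37/4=9.25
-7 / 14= -1 / 2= -0.50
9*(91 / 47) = 17.43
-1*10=-10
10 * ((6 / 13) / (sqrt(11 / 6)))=60 * sqrt(66) / 143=3.41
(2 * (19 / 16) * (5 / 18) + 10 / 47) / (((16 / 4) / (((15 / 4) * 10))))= 147625 / 18048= 8.18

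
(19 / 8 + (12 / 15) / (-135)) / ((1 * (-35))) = -12793 / 189000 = -0.07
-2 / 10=-1 / 5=-0.20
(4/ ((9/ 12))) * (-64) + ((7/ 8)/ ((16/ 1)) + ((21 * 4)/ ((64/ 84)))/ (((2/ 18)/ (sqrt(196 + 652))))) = -131051/ 384 + 3969 * sqrt(53) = 28553.48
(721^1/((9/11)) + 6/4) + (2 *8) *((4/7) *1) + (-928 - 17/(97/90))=-634421/12222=-51.91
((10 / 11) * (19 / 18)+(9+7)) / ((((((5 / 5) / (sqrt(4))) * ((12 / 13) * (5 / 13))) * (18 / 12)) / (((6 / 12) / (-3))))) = -283751 / 26730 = -10.62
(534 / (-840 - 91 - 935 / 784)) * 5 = -697760 / 243613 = -2.86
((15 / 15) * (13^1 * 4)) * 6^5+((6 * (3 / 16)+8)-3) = 3234865 / 8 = 404358.12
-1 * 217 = -217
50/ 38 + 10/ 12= 245/ 114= 2.15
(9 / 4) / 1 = 9 / 4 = 2.25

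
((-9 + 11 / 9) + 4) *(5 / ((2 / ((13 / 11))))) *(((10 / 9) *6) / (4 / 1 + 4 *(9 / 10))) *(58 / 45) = -640900 / 50787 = -12.62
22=22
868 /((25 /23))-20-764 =364 /25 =14.56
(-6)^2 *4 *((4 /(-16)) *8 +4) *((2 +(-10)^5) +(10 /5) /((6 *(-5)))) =-143997216 /5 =-28799443.20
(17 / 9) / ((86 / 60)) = 170 / 129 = 1.32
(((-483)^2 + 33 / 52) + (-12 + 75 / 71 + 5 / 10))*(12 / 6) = 861266773 / 1846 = 466558.38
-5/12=-0.42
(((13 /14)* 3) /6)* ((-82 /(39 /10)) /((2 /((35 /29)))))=-1025 /174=-5.89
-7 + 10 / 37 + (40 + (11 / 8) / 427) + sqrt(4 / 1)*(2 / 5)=21533083 / 631960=34.07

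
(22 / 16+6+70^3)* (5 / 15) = 2744059 / 24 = 114335.79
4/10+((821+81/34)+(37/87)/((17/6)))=4061987/4930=823.93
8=8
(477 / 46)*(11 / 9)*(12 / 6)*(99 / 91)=57717 / 2093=27.58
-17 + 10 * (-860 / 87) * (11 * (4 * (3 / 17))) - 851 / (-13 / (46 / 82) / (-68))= -862319525 / 262769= -3281.66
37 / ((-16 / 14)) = -259 / 8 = -32.38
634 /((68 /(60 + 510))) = 90345 /17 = 5314.41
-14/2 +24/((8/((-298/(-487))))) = -2515/487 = -5.16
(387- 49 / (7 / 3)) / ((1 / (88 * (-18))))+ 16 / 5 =-2898704 / 5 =-579740.80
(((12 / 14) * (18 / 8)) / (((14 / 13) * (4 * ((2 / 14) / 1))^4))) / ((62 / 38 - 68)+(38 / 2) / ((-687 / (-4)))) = -224498547 / 885619712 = -0.25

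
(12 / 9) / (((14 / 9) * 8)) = 3 / 28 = 0.11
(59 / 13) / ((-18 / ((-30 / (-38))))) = -295 / 1482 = -0.20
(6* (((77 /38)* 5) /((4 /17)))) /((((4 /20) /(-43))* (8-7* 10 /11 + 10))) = -46436775 /9728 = -4773.52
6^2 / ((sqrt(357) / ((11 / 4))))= 33 * sqrt(357) / 119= 5.24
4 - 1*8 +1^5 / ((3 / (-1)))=-13 / 3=-4.33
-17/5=-3.40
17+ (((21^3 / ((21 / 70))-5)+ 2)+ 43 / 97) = 2995791 / 97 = 30884.44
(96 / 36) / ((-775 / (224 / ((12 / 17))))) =-7616 / 6975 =-1.09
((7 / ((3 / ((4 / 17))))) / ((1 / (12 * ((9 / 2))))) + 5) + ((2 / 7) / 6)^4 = 114549326 / 3306177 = 34.65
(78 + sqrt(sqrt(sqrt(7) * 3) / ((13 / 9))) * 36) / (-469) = -78 / 469- 108 * sqrt(13) * 3^(1 / 4) * 7^(1 / 8) / 6097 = -0.27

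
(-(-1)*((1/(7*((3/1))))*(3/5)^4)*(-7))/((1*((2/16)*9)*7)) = -24/4375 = -0.01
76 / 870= 38 / 435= 0.09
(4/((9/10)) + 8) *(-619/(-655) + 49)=3663968/5895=621.54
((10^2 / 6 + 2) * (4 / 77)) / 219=32 / 7227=0.00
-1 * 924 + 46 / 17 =-15662 / 17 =-921.29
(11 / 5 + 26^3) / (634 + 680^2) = 87891 / 2315170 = 0.04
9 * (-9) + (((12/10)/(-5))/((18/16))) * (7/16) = -6082/75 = -81.09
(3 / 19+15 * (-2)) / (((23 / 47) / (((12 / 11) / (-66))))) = 53298 / 52877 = 1.01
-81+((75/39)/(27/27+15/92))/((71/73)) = -7831741/98761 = -79.30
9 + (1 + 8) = 18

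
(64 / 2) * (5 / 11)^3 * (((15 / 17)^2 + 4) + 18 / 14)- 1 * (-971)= 2663599223 / 2692613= 989.22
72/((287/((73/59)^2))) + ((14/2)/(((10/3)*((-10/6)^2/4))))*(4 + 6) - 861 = -20739614943/24976175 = -830.38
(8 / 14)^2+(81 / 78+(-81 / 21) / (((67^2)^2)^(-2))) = -1995416567513332135 / 1274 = -1566261042004185.35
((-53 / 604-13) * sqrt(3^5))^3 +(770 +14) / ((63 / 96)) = -8490692.55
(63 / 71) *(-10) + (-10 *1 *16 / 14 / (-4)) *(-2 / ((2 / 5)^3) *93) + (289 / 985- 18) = -4077983902 / 489545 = -8330.15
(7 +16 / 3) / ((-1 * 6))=-37 / 18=-2.06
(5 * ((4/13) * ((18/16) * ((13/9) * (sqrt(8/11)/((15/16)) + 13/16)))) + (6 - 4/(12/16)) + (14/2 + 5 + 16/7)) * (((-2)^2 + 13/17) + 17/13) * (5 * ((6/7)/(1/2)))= 39040 * sqrt(22)/1547 + 38290615/43316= 1002.35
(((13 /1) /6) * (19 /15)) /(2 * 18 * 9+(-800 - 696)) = -247 /105480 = -0.00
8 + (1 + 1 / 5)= 46 / 5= 9.20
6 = 6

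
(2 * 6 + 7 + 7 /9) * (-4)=-79.11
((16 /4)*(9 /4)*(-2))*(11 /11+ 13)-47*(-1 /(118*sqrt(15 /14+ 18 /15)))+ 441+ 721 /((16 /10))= 47*sqrt(11130) /18762+ 5117 /8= 639.89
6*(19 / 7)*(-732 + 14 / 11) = -916332 / 77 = -11900.42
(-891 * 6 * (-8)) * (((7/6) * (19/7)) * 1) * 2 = 270864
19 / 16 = 1.19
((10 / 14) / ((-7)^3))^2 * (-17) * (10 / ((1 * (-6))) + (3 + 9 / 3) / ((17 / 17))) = -5525 / 17294403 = -0.00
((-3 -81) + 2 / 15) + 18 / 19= -82.92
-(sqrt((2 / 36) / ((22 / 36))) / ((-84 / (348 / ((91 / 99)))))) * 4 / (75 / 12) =4176 * sqrt(11) / 15925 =0.87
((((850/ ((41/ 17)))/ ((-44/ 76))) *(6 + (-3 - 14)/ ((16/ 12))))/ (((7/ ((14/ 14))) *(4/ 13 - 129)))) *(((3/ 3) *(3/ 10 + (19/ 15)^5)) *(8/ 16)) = -386026629209/ 47534949000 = -8.12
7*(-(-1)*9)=63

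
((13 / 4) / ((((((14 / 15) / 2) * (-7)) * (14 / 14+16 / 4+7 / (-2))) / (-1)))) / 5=0.13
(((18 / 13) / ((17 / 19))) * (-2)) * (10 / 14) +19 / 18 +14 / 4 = 32647 / 13923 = 2.34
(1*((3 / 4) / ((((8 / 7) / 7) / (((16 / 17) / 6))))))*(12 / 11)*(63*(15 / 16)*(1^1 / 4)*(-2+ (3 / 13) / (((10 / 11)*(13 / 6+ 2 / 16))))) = -8529381 / 388960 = -21.93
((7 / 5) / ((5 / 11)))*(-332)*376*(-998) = 9592839872 / 25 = 383713594.88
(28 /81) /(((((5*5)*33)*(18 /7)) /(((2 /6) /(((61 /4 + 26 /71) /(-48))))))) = -445312 /2667319875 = -0.00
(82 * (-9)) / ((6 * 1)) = -123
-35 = -35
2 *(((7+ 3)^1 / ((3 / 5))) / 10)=10 / 3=3.33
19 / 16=1.19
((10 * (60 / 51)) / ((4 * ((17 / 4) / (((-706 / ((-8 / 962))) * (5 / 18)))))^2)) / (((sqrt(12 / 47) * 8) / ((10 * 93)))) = 2792873588496875 * sqrt(141) / 6367248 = 5208456839.70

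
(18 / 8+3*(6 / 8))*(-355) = -1597.50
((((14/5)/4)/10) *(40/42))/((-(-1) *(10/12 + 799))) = 2/23995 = 0.00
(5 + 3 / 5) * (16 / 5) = 448 / 25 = 17.92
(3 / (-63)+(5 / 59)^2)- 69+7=-4535218 / 73101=-62.04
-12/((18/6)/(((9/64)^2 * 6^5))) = -19683/32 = -615.09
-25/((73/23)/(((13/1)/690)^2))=-169/60444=-0.00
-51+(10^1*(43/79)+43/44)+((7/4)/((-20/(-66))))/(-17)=-26543769/590920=-44.92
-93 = -93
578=578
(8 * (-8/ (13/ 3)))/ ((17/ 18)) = -3456/ 221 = -15.64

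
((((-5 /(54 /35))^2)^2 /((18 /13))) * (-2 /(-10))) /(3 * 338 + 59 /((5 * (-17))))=207273828125 /13182780894048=0.02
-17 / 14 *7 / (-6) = 17 / 12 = 1.42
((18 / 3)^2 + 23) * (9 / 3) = 177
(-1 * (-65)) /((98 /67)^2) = 291785 /9604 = 30.38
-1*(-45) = 45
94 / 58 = 47 / 29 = 1.62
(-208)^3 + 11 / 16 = -143982581 / 16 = -8998911.31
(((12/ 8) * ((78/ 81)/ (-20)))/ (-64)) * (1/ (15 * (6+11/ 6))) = 13/ 1353600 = 0.00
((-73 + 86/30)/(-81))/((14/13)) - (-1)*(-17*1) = -16.20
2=2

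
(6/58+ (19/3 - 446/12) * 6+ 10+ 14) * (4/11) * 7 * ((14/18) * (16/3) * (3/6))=-7316288/8613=-849.45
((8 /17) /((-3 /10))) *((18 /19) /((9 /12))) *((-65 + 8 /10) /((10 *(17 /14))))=287616 /27455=10.48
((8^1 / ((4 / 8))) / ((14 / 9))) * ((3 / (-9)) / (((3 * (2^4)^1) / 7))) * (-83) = 83 / 2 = 41.50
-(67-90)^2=-529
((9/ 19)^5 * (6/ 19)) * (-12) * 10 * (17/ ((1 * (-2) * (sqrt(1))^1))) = 7.68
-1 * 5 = -5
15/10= 1.50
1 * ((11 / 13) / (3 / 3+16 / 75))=825 / 1183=0.70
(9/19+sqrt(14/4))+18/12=sqrt(14)/2+75/38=3.84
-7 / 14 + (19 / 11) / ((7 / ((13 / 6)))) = 8 / 231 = 0.03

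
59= 59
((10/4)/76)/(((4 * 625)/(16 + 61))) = 77/76000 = 0.00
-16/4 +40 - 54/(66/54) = -8.18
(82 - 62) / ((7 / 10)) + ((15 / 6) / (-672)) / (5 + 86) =3494395 / 122304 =28.57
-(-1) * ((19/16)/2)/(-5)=-19/160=-0.12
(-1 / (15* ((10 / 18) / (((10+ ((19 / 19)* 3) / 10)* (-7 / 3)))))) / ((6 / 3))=721 / 500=1.44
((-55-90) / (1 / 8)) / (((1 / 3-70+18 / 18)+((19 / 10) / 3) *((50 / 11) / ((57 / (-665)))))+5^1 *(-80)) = 114840 / 49723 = 2.31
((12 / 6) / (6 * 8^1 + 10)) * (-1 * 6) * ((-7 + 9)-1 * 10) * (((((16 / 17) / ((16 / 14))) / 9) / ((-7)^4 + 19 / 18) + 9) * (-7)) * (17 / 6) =-370456184 / 1253873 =-295.45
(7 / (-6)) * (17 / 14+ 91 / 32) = -303 / 64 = -4.73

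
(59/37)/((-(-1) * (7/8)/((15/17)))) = 7080/4403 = 1.61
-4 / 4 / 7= -1 / 7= -0.14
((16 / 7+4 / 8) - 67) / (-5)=899 / 70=12.84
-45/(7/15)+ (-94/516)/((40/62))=-3493199/36120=-96.71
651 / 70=93 / 10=9.30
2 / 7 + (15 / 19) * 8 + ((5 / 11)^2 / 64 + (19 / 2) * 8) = 85078909 / 1029952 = 82.60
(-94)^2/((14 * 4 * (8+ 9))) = 2209/238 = 9.28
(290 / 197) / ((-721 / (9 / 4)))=-1305 / 284074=-0.00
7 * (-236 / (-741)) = 1652 / 741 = 2.23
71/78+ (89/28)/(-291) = 95261/105924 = 0.90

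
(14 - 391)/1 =-377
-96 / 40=-12 / 5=-2.40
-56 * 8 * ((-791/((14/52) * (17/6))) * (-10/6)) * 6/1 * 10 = -789734400/17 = -46454964.71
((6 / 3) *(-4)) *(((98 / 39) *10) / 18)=-3920 / 351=-11.17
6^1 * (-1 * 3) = -18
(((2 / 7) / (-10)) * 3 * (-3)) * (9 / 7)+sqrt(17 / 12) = 81 / 245+sqrt(51) / 6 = 1.52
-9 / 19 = -0.47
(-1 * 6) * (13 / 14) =-39 / 7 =-5.57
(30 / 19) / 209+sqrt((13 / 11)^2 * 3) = 30 / 3971+13 * sqrt(3) / 11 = 2.05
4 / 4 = 1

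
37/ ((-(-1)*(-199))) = -37/ 199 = -0.19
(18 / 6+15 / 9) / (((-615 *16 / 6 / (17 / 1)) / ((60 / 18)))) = -119 / 738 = -0.16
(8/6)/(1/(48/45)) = 64/45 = 1.42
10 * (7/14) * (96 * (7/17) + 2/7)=23690/119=199.08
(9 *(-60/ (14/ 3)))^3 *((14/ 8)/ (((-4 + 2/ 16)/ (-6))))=-6377292000/ 1519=-4198348.91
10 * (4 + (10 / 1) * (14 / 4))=390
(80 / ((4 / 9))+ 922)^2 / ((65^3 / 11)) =13358444 / 274625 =48.64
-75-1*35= -110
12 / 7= 1.71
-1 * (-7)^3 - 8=335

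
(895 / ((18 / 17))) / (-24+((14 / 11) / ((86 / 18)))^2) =-680807347 / 19273032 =-35.32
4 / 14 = 2 / 7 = 0.29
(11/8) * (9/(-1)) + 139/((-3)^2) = 221/72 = 3.07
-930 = -930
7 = 7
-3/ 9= -1/ 3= -0.33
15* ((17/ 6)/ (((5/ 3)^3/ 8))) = 73.44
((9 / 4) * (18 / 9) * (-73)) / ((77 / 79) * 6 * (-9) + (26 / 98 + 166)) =-2543247 / 879742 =-2.89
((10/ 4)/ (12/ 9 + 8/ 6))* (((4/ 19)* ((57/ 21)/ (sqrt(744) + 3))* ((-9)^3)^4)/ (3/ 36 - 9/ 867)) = 68501203133.44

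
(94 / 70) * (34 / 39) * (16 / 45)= 0.42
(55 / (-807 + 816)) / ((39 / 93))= 14.57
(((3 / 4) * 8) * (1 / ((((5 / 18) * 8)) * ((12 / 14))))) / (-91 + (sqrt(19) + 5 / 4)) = -7539 / 214295 - 84 * sqrt(19) / 214295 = -0.04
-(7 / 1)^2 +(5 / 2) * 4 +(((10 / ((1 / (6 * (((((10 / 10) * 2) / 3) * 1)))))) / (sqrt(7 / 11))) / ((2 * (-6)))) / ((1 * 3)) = -39 - 10 * sqrt(77) / 63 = -40.39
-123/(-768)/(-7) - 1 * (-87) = 155863/1792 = 86.98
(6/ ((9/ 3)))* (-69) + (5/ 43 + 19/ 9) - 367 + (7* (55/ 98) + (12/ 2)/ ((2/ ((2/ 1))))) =-2670229/ 5418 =-492.84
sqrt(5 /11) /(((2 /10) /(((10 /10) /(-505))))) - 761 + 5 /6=-4561 /6 - sqrt(55) /1111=-760.17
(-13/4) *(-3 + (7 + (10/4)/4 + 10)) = -47.53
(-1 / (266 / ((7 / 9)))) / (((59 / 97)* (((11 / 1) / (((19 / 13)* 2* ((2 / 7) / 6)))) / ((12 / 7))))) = -388 / 3720717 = -0.00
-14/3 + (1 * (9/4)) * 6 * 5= 377/6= 62.83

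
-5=-5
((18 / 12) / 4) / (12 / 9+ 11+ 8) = 9 / 488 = 0.02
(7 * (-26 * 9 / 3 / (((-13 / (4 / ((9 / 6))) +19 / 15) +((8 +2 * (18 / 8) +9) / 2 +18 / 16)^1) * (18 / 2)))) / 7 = -1.05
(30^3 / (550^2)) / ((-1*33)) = -18 / 6655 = -0.00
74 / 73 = 1.01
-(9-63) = 54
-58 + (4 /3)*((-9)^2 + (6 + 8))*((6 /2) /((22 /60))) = 10762 /11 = 978.36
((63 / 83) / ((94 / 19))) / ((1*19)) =63 / 7802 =0.01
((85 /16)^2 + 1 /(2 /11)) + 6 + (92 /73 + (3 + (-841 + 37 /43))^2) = 24217027688953 /34554112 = 700843.58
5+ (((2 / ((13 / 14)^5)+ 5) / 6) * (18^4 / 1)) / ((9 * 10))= 2859296161 / 1856465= 1540.18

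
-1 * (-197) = 197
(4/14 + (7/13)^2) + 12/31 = 35307/36673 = 0.96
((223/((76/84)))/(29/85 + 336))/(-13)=-398055/7061483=-0.06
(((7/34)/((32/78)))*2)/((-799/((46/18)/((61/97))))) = -203021/39771024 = -0.01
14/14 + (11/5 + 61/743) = 12193/3715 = 3.28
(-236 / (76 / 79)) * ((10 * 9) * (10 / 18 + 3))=-1491520 / 19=-78501.05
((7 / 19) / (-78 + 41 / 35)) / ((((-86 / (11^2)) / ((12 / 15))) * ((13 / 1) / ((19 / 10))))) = 5929 / 7515755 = 0.00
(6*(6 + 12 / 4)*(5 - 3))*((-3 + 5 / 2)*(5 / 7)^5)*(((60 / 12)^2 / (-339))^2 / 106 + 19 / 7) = -2169893146875 / 79619784293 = -27.25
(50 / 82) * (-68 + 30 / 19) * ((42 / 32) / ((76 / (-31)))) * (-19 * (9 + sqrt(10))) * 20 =-462128625 / 6232 - 51347625 * sqrt(10) / 6232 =-100209.25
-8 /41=-0.20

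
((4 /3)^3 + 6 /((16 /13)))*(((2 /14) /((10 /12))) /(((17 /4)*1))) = 313 /1071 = 0.29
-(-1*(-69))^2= -4761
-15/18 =-0.83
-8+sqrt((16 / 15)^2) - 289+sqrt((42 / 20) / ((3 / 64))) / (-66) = -4439 / 15 - 2 * sqrt(70) / 165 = -296.03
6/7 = 0.86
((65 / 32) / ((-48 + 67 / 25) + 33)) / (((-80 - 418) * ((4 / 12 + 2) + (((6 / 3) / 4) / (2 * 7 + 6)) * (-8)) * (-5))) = -1625 / 52355072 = -0.00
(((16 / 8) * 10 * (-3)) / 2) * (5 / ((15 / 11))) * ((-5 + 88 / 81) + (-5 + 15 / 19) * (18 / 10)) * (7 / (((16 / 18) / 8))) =13618990 / 171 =79643.22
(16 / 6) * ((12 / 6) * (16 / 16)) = 16 / 3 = 5.33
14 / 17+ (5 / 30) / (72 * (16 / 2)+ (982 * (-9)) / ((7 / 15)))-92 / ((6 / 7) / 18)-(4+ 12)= -25529189375 / 13110876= -1947.18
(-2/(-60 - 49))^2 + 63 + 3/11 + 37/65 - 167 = -876315938/8494915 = -103.16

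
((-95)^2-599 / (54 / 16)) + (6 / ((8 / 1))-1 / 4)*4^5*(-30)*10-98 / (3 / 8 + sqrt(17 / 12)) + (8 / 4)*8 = -19535537 / 135-64*sqrt(51) / 5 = -144799.09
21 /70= 0.30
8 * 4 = 32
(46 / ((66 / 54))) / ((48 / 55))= 43.12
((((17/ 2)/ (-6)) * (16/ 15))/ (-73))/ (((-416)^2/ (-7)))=-119/ 142122240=-0.00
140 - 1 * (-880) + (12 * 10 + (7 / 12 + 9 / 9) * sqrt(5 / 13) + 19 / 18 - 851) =19 * sqrt(65) / 156 + 5221 / 18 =291.04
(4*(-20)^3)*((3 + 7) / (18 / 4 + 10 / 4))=-320000 / 7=-45714.29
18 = 18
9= 9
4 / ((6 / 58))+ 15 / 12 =479 / 12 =39.92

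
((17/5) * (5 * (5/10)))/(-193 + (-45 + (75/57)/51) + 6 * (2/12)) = -16473/459256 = -0.04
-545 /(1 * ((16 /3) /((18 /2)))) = -14715 /16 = -919.69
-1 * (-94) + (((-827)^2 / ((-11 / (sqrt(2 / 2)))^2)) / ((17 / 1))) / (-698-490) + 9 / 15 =1152458023 / 12218580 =94.32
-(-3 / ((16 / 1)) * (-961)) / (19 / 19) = -180.19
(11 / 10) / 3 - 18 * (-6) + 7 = 3461 / 30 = 115.37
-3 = -3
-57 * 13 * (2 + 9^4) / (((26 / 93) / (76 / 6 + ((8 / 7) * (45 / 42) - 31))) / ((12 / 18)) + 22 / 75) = -5687370938925 / 314381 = -18090695.49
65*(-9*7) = -4095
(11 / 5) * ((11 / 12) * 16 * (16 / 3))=7744 / 45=172.09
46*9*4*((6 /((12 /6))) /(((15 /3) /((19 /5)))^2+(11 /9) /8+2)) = 129128256 /100955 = 1279.07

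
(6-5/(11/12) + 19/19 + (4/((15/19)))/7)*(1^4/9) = 0.25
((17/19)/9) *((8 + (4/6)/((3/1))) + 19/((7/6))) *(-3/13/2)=-13124/46683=-0.28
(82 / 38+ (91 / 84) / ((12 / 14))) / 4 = 4681 / 5472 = 0.86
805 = 805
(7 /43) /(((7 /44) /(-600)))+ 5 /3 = -78985 /129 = -612.29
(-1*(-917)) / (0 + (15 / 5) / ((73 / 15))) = 66941 / 45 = 1487.58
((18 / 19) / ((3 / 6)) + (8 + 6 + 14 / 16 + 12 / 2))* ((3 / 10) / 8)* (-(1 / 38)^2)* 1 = -10383 / 17559040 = -0.00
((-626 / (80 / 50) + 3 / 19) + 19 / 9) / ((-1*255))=1.53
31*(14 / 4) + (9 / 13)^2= 36835 / 338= 108.98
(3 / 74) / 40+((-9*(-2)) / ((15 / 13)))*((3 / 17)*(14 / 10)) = 969951 / 251600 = 3.86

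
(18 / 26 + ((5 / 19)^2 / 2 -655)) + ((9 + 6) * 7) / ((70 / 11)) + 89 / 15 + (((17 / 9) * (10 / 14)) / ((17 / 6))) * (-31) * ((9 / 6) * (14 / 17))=-777954536 / 1196715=-650.08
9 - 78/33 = 73/11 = 6.64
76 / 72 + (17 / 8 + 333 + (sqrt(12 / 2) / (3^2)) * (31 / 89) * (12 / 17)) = 124 * sqrt(6) / 4539 + 24205 / 72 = 336.25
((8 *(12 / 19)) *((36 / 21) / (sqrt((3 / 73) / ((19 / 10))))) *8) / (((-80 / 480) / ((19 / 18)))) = -512 *sqrt(41610) / 35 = -2984.01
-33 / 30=-11 / 10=-1.10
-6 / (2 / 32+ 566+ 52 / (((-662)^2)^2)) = -1152346821216 / 108716720414149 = -0.01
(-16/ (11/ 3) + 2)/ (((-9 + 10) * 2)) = -13/ 11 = -1.18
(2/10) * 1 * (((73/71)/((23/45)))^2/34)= 0.02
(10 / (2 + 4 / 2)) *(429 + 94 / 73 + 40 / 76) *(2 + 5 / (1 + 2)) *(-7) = -230052515 / 8322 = -27643.90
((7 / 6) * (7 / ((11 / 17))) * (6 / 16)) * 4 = 833 / 44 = 18.93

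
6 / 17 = 0.35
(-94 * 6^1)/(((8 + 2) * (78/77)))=-3619/65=-55.68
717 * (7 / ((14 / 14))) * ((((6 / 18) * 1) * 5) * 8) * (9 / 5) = 120456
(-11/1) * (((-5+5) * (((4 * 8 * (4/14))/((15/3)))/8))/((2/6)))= 0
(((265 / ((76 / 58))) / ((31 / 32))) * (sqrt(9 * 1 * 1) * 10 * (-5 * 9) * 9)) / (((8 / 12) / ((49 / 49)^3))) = -2240946000 / 589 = -3804662.14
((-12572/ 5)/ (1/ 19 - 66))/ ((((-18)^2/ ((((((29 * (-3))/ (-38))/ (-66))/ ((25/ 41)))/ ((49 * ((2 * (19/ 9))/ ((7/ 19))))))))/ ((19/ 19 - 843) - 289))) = 201265597/ 14926989000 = 0.01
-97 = -97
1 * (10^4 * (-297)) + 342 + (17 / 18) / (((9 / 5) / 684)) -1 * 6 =-26723746 / 9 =-2969305.11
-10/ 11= -0.91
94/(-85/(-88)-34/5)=-41360/2567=-16.11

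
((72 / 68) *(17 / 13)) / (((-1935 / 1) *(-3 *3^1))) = 2 / 25155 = 0.00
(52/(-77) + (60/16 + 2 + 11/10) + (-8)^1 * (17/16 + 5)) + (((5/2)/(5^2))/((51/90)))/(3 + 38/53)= -218046309/5157460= -42.28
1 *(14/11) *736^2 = 7583744/11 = 689431.27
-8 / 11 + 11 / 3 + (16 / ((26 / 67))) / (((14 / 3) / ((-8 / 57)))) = 96961 / 57057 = 1.70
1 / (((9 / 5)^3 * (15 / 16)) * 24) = 50 / 6561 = 0.01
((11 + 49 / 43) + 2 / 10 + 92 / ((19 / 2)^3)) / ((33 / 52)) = 318156228 / 16221535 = 19.61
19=19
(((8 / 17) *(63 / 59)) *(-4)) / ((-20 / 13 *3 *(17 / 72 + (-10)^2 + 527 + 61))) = 0.00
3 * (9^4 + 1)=19686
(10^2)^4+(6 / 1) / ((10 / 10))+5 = 100000011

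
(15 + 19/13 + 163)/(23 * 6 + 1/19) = 44327/34099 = 1.30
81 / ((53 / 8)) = 648 / 53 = 12.23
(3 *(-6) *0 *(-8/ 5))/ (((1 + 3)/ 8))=0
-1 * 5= -5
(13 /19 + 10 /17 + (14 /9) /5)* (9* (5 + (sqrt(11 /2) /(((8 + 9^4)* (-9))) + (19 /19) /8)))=943697 /12920 - 23017* sqrt(22) /190960830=73.04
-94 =-94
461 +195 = 656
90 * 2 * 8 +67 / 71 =102307 / 71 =1440.94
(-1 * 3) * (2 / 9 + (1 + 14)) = -137 / 3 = -45.67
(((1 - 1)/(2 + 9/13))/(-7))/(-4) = 0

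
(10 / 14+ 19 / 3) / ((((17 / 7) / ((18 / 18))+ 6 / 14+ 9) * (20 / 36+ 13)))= 222 / 5063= 0.04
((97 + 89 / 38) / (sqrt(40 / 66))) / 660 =151 * sqrt(165) / 10032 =0.19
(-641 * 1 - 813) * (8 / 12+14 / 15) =-11632 / 5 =-2326.40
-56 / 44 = -14 / 11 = -1.27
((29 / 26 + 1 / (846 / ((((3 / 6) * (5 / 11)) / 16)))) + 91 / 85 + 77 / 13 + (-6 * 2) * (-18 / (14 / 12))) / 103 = 445140562547 / 237252375360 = 1.88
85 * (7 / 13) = 595 / 13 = 45.77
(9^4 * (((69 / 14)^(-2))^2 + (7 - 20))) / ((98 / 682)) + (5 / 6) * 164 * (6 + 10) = -24324318060451 / 41136627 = -591305.60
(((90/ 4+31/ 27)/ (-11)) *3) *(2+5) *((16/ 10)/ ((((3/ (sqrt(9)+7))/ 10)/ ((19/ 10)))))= -1358728/ 297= -4574.84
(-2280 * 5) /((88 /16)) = -2072.73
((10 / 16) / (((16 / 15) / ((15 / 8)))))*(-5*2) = -5625 / 512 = -10.99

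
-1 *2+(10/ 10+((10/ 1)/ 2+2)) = 6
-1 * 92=-92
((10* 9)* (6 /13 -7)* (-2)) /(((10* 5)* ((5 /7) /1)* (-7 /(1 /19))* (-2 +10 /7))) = 1071 /2470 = 0.43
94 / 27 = 3.48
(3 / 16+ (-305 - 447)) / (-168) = 12029 / 2688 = 4.48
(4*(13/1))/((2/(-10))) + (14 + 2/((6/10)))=-728/3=-242.67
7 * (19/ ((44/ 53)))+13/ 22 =7075/ 44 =160.80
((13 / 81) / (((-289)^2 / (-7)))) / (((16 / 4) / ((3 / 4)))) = -0.00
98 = 98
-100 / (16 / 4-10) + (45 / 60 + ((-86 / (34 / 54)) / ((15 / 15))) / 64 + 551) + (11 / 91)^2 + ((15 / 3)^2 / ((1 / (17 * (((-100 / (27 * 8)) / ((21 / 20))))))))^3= -110264330030689651535 / 16758486003168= -6579611.67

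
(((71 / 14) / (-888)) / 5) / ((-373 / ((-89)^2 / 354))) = 562391 / 8207730720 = 0.00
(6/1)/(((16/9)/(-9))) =-243/8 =-30.38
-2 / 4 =-1 / 2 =-0.50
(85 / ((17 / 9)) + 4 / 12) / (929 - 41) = 17 / 333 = 0.05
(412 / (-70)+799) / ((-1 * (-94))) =27759 / 3290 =8.44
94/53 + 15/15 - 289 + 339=2797/53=52.77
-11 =-11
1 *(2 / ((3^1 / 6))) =4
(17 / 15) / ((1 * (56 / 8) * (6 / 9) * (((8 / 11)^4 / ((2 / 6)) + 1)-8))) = -0.04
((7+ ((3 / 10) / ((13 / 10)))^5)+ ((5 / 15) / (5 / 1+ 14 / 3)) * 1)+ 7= 151123298 / 10767497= 14.04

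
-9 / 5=-1.80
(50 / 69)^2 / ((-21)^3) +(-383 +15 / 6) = -380.50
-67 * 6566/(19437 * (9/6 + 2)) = -6.47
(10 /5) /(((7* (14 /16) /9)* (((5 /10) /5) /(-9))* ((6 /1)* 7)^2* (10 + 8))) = -20 /2401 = -0.01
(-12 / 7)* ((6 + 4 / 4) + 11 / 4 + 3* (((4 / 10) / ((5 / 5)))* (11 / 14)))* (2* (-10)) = 17964 / 49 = 366.61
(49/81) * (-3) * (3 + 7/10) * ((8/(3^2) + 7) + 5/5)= -14504/243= -59.69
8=8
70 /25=14 /5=2.80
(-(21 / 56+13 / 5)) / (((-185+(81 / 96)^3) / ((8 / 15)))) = 3899392 / 453179775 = 0.01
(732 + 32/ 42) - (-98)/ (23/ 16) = 386852/ 483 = 800.94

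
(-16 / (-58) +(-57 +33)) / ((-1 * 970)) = 344 / 14065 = 0.02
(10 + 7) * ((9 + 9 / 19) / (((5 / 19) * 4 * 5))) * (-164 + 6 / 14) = -35037 / 7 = -5005.29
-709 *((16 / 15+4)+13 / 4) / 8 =-353791 / 480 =-737.06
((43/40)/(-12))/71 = -43/34080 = -0.00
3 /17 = 0.18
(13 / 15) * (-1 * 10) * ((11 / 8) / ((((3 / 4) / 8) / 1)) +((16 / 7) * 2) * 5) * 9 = -20488 / 7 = -2926.86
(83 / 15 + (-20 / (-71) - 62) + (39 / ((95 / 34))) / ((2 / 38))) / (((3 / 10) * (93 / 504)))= 24931312 / 6603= 3775.76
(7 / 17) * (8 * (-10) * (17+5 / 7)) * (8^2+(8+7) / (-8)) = -616280 / 17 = -36251.76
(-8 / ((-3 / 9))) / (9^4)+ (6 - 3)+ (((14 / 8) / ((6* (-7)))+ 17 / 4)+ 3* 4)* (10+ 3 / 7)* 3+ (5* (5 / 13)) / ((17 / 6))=13824705563 / 27066312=510.77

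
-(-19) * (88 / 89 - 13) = -20311 / 89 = -228.21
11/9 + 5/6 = 37/18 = 2.06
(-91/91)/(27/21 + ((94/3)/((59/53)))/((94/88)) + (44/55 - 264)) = 6195/1459319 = 0.00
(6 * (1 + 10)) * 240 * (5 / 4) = 19800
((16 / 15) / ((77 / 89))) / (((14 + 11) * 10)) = 712 / 144375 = 0.00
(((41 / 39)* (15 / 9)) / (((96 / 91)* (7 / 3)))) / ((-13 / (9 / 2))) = -0.25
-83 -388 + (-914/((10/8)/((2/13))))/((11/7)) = -387949/715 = -542.59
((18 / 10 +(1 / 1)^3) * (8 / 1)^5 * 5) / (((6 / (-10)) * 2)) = -382293.33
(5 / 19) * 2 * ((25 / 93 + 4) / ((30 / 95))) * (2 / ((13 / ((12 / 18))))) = 7940 / 10881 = 0.73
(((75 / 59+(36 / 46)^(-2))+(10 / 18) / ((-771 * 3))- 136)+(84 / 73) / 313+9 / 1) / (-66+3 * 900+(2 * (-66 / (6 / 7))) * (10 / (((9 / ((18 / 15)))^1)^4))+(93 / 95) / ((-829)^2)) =-0.05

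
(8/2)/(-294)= -2/147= -0.01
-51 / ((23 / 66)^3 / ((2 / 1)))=-29324592 / 12167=-2410.17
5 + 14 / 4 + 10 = 18.50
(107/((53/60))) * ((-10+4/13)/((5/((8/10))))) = -647136/3445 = -187.85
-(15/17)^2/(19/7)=-1575/5491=-0.29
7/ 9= 0.78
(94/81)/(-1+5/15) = -47/27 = -1.74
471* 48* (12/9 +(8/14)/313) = 66135936/2191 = 30185.27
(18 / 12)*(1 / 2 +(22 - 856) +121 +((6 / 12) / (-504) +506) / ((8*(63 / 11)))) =-356362283 / 338688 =-1052.18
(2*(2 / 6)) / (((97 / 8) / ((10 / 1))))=160 / 291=0.55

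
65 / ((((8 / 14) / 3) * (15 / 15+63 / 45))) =2275 / 16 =142.19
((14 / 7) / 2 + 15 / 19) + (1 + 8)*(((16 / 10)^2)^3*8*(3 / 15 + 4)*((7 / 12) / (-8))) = -546469894 / 1484375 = -368.15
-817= -817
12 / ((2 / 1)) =6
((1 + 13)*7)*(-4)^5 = -100352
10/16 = 5/8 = 0.62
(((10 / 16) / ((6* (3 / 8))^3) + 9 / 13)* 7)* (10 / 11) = 495670 / 104247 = 4.75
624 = 624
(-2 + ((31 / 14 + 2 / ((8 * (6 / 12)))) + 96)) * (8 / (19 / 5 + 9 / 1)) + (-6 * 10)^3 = -12092615 / 56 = -215939.55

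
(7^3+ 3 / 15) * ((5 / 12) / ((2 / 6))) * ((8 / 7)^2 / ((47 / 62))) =739.15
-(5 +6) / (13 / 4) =-44 / 13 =-3.38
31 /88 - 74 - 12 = -7537 /88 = -85.65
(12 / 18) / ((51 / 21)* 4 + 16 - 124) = -7 / 1032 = -0.01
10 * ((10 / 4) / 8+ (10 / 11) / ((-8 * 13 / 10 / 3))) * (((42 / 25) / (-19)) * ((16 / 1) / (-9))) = 644 / 8151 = 0.08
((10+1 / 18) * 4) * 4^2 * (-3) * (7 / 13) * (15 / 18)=-101360 / 117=-866.32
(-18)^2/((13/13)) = 324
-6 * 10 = -60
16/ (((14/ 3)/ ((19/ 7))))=456/ 49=9.31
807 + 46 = 853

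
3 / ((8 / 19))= 57 / 8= 7.12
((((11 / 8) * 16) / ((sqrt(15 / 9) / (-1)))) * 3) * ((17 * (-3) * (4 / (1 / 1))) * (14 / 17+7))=81592.91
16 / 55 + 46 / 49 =3314 / 2695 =1.23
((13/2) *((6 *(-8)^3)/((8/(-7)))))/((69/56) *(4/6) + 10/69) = 33755904/1867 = 18080.29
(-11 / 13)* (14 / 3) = -154 / 39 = -3.95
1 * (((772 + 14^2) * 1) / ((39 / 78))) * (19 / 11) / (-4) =-836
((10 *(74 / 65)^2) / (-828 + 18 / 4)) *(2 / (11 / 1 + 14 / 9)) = -43808 / 17473755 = -0.00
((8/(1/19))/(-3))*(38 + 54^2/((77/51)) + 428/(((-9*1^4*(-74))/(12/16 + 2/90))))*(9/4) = -86371263259/384615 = -224565.51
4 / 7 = 0.57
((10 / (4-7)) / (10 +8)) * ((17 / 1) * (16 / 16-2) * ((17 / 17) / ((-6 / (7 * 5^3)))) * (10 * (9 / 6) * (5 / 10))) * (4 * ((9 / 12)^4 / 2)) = -2178.96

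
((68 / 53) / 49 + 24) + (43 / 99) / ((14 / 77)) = 1234799 / 46746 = 26.42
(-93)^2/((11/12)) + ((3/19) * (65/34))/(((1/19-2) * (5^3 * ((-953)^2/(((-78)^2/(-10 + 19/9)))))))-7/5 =105224652985264427/11153919076025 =9433.87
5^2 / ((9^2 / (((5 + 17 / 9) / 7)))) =1550 / 5103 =0.30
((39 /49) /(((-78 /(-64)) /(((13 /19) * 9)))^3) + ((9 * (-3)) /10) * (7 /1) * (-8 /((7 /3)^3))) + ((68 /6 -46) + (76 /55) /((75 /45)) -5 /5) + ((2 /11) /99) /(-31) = 22615371182917 /283652401725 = 79.73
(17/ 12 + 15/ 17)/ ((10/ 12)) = 469/ 170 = 2.76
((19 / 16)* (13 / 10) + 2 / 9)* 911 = 2316673 / 1440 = 1608.80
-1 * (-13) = 13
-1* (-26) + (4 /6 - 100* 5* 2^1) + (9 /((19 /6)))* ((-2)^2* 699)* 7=3115184 /57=54652.35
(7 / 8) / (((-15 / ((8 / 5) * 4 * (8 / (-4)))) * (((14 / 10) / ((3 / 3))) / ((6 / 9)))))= 0.36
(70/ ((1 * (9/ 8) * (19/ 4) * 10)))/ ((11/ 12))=896/ 627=1.43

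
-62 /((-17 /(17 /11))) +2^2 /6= 208 /33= 6.30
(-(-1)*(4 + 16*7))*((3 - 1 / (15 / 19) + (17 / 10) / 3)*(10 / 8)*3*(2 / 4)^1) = 2001 / 4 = 500.25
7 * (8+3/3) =63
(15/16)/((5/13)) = 39/16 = 2.44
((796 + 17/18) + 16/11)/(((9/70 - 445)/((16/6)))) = -44263240/9248877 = -4.79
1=1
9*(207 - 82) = 1125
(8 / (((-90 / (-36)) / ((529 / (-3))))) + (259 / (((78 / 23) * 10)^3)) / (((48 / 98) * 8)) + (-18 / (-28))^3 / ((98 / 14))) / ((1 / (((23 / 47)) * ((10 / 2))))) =-2838957637770770669 / 2056387950489600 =-1380.56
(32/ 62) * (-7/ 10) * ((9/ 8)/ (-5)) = 63/ 775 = 0.08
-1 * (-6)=6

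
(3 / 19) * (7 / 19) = 21 / 361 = 0.06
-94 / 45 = -2.09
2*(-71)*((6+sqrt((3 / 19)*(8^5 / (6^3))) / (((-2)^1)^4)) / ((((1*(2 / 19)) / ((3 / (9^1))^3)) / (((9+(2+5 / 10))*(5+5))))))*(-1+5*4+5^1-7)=-5274590 / 9-555220*sqrt(19) / 81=-615943.92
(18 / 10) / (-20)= -9 / 100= -0.09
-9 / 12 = -3 / 4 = -0.75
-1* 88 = -88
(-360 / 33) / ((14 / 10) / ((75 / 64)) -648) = 5625 / 333509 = 0.02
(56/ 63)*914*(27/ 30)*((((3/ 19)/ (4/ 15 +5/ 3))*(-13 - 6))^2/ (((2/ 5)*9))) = 411300/ 841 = 489.06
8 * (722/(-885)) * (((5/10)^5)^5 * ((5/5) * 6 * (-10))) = 361/30932992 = 0.00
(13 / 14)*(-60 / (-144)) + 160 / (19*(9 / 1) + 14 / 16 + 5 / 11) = 1.32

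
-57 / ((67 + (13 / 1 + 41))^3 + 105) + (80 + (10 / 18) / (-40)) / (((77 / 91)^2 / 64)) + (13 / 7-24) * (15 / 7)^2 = 4664223863902795 / 661765085982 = 7048.16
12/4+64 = 67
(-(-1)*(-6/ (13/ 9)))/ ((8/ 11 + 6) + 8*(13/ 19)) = -1881/ 5525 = -0.34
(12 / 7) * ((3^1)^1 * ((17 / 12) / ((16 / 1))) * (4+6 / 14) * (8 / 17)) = 93 / 98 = 0.95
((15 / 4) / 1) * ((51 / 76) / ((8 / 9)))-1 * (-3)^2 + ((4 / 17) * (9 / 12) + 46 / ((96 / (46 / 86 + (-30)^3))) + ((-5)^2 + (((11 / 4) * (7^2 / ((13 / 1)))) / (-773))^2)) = -6957466287541064603 / 538577113915776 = -12918.24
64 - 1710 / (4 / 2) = -791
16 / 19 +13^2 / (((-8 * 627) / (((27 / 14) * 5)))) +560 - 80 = 11247947 / 23408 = 480.52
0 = 0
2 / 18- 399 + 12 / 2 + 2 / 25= -88382 / 225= -392.81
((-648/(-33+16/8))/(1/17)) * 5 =55080/31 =1776.77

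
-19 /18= -1.06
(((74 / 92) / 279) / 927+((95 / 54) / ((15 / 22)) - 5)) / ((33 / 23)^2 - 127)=220708391 / 11396059668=0.02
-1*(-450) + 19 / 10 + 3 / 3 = 4529 / 10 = 452.90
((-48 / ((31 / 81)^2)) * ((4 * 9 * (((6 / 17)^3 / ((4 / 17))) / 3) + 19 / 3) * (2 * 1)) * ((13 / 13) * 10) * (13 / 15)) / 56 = -1691075880 / 1944103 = -869.85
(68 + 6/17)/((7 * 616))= 83/5236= 0.02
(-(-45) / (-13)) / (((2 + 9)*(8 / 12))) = -135 / 286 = -0.47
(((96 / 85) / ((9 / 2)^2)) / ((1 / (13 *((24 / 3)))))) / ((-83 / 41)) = -545792 / 190485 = -2.87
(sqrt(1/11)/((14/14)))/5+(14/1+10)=sqrt(11)/55+24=24.06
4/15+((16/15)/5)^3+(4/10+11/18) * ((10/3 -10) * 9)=-25477154/421875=-60.39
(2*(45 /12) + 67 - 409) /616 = -669 /1232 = -0.54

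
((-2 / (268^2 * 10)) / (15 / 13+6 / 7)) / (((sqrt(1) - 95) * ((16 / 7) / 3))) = 637 / 32947105280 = 0.00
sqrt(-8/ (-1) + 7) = sqrt(15) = 3.87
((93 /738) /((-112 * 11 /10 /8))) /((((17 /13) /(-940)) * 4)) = 473525 /322014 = 1.47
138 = 138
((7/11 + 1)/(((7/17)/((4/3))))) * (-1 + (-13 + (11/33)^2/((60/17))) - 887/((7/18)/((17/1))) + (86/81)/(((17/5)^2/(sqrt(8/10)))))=-4985103154/24255 + 6880 * sqrt(5)/35343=-205528.45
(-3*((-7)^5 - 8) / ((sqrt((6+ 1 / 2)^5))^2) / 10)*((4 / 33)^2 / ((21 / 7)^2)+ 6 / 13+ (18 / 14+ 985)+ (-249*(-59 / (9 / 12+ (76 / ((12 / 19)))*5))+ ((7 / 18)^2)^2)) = 9471524159459006551 / 21545137855083843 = 439.61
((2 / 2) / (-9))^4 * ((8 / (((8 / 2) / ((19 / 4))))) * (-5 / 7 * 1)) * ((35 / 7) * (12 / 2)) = -475 / 15309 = -0.03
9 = 9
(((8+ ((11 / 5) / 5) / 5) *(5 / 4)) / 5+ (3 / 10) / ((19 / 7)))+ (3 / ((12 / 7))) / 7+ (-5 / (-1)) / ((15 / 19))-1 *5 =52951 / 14250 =3.72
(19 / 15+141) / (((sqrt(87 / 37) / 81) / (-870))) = -115236 * sqrt(3219) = -6538056.41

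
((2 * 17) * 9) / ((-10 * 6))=-51 / 10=-5.10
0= 0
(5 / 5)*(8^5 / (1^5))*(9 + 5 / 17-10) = -393216 / 17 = -23130.35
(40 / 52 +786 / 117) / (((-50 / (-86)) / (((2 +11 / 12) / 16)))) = 2.35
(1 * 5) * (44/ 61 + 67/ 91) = 40455/ 5551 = 7.29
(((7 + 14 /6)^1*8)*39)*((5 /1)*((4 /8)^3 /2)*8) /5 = 1456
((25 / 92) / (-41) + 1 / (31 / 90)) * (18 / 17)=3048345 / 993922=3.07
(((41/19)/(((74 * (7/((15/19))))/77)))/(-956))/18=-2255/153231504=-0.00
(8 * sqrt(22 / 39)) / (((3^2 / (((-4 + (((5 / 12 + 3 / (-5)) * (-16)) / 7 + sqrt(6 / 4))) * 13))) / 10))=-6016 * sqrt(858) / 567 + 80 * sqrt(143) / 9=-204.50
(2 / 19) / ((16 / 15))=15 / 152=0.10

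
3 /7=0.43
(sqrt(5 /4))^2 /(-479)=-5 /1916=-0.00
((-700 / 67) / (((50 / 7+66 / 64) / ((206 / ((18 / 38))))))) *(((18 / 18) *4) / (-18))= 1227430400 / 9936837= 123.52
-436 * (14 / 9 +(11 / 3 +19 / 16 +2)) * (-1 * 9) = 131999 / 4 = 32999.75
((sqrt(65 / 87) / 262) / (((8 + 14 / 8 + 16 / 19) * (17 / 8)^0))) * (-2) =-76 * sqrt(5655) / 9174585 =-0.00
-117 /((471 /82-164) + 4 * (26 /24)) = 28782 /37865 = 0.76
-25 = -25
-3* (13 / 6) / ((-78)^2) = -1 / 936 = -0.00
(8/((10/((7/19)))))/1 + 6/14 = 0.72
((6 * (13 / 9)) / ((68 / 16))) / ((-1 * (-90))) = 52 / 2295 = 0.02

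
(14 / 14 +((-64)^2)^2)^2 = 281475010265089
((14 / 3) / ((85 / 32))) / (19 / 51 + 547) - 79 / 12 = -393623 / 59820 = -6.58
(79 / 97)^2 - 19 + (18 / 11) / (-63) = -13303628 / 724493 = -18.36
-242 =-242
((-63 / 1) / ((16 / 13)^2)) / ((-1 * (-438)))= -3549 / 37376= -0.09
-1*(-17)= 17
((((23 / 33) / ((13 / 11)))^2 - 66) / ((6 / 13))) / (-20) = 99857 / 14040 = 7.11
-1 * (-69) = 69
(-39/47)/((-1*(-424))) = -39/19928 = -0.00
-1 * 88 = -88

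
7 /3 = 2.33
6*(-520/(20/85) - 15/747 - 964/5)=-5983022/415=-14416.92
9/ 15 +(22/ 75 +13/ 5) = 262/ 75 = 3.49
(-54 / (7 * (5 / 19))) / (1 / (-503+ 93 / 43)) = 22095936 / 1505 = 14681.69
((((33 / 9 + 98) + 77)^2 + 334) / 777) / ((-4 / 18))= -3923 / 21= -186.81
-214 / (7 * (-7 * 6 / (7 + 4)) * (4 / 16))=32.03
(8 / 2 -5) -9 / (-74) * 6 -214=-7928 / 37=-214.27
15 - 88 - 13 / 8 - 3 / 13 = -7785 / 104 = -74.86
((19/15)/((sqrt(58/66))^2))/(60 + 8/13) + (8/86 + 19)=93924291/4913180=19.12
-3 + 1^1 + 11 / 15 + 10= 131 / 15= 8.73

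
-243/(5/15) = -729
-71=-71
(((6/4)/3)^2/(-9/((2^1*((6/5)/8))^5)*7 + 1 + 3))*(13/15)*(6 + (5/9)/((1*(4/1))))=-2873/55991360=-0.00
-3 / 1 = -3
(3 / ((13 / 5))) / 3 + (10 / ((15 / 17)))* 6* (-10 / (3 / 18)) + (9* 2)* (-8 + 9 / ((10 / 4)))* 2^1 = -275471 / 65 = -4238.02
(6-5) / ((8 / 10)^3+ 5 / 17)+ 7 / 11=35366 / 18843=1.88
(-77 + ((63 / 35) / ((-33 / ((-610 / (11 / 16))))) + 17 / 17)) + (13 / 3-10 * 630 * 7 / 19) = -16168793 / 6897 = -2344.32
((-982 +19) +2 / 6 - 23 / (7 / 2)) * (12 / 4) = -20354 / 7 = -2907.71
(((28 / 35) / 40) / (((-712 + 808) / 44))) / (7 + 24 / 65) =143 / 114960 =0.00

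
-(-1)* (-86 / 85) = -86 / 85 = -1.01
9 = 9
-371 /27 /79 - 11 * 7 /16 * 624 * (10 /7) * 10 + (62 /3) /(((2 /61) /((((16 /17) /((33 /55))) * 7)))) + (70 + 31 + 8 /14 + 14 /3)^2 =-43873067194 /1776789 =-24692.33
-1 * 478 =-478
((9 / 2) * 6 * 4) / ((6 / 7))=126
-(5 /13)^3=-125 /2197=-0.06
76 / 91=0.84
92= 92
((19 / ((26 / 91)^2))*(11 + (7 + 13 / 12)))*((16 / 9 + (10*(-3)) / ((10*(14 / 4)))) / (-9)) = -883253 / 1944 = -454.35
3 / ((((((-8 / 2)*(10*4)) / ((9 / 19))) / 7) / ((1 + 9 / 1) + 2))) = -567 / 760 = -0.75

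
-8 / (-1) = 8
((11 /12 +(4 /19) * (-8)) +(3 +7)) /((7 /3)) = 2105 /532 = 3.96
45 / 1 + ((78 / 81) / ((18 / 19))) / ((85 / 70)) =189353 / 4131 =45.84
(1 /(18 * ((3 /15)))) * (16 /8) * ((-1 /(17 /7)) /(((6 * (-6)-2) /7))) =245 /5814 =0.04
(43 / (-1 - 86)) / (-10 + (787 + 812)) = -43 / 138243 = -0.00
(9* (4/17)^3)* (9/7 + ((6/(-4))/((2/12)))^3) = -2934144/34391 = -85.32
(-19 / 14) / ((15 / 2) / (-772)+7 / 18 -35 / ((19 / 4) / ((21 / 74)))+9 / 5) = -464022180 / 30134489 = -15.40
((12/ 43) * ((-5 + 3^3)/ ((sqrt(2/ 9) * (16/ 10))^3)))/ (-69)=-37125 * sqrt(2)/ 253184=-0.21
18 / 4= 9 / 2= 4.50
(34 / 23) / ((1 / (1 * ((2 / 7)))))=68 / 161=0.42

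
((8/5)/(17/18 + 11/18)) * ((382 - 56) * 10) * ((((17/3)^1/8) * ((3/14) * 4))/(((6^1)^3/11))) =30481/294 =103.68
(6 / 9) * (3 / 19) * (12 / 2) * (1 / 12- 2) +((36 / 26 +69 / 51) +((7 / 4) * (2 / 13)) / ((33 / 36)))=84098 / 46189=1.82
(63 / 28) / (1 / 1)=9 / 4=2.25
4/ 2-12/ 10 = 4/ 5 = 0.80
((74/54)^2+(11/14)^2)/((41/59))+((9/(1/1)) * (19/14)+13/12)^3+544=1902078215087/656123328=2898.96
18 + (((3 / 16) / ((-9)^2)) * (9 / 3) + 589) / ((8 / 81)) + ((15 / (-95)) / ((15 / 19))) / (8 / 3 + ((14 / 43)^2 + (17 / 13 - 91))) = 11997585653439 / 2005715840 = 5981.70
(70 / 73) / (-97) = -70 / 7081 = -0.01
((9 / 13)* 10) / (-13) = -90 / 169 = -0.53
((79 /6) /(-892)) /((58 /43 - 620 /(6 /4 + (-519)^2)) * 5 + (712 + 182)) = -308869 /18847738784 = -0.00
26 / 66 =13 / 33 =0.39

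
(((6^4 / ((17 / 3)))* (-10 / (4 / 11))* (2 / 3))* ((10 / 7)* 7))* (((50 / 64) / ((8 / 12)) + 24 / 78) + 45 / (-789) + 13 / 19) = -195102158625 / 2208674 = -88334.52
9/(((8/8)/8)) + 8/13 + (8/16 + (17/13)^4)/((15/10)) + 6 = 80.90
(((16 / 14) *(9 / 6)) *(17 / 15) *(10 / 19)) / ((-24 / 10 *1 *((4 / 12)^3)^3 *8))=-557685 / 532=-1048.28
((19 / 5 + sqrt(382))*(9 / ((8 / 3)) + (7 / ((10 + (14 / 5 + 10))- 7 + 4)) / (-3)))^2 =1137950299*sqrt(382) / 14113440 + 53962801021 / 12830400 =5781.73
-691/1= -691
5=5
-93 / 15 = -31 / 5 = -6.20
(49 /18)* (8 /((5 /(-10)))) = -392 /9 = -43.56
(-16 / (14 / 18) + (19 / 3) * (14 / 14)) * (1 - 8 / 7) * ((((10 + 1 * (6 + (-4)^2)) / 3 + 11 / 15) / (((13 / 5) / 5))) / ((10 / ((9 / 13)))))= 3933 / 1274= 3.09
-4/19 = -0.21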